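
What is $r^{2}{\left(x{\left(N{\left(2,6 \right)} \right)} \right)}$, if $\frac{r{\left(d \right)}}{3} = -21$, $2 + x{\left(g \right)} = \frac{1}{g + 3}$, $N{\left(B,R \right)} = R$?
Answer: $3969$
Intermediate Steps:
$x{\left(g \right)} = -2 + \frac{1}{3 + g}$ ($x{\left(g \right)} = -2 + \frac{1}{g + 3} = -2 + \frac{1}{3 + g}$)
$r{\left(d \right)} = -63$ ($r{\left(d \right)} = 3 \left(-21\right) = -63$)
$r^{2}{\left(x{\left(N{\left(2,6 \right)} \right)} \right)} = \left(-63\right)^{2} = 3969$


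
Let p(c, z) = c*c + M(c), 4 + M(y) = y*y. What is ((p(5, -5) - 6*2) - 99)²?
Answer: 4225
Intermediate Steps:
M(y) = -4 + y² (M(y) = -4 + y*y = -4 + y²)
p(c, z) = -4 + 2*c² (p(c, z) = c*c + (-4 + c²) = c² + (-4 + c²) = -4 + 2*c²)
((p(5, -5) - 6*2) - 99)² = (((-4 + 2*5²) - 6*2) - 99)² = (((-4 + 2*25) - 12) - 99)² = (((-4 + 50) - 12) - 99)² = ((46 - 12) - 99)² = (34 - 99)² = (-65)² = 4225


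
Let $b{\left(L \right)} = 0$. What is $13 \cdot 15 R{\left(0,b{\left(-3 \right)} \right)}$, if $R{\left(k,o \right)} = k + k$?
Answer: $0$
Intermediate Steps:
$R{\left(k,o \right)} = 2 k$
$13 \cdot 15 R{\left(0,b{\left(-3 \right)} \right)} = 13 \cdot 15 \cdot 2 \cdot 0 = 195 \cdot 0 = 0$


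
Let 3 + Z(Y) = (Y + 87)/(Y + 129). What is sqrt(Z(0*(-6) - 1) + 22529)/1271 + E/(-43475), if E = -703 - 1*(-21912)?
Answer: -21209/43475 + sqrt(1441707)/10168 ≈ -0.36976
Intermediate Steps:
E = 21209 (E = -703 + 21912 = 21209)
Z(Y) = -3 + (87 + Y)/(129 + Y) (Z(Y) = -3 + (Y + 87)/(Y + 129) = -3 + (87 + Y)/(129 + Y))
sqrt(Z(0*(-6) - 1) + 22529)/1271 + E/(-43475) = sqrt(2*(-150 - (0*(-6) - 1))/(129 + (0*(-6) - 1)) + 22529)/1271 + 21209/(-43475) = sqrt(2*(-150 - (0 - 1))/(129 + (0 - 1)) + 22529)*(1/1271) + 21209*(-1/43475) = sqrt(2*(-150 - 1*(-1))/(129 - 1) + 22529)*(1/1271) - 21209/43475 = sqrt(2*(-150 + 1)/128 + 22529)*(1/1271) - 21209/43475 = sqrt(2*(1/128)*(-149) + 22529)*(1/1271) - 21209/43475 = sqrt(-149/64 + 22529)*(1/1271) - 21209/43475 = sqrt(1441707/64)*(1/1271) - 21209/43475 = (sqrt(1441707)/8)*(1/1271) - 21209/43475 = sqrt(1441707)/10168 - 21209/43475 = -21209/43475 + sqrt(1441707)/10168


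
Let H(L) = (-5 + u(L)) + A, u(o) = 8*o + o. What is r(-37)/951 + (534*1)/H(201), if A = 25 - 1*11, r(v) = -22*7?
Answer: 12659/96051 ≈ 0.13179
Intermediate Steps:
r(v) = -154
u(o) = 9*o
A = 14 (A = 25 - 11 = 14)
H(L) = 9 + 9*L (H(L) = (-5 + 9*L) + 14 = 9 + 9*L)
r(-37)/951 + (534*1)/H(201) = -154/951 + (534*1)/(9 + 9*201) = -154*1/951 + 534/(9 + 1809) = -154/951 + 534/1818 = -154/951 + 534*(1/1818) = -154/951 + 89/303 = 12659/96051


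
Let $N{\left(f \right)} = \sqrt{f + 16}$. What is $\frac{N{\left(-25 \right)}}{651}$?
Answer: $\frac{i}{217} \approx 0.0046083 i$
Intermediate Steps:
$N{\left(f \right)} = \sqrt{16 + f}$
$\frac{N{\left(-25 \right)}}{651} = \frac{\sqrt{16 - 25}}{651} = \sqrt{-9} \cdot \frac{1}{651} = 3 i \frac{1}{651} = \frac{i}{217}$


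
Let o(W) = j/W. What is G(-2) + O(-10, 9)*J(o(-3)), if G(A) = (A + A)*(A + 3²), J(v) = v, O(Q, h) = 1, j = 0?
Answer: -28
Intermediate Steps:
o(W) = 0 (o(W) = 0/W = 0)
G(A) = 2*A*(9 + A) (G(A) = (2*A)*(A + 9) = (2*A)*(9 + A) = 2*A*(9 + A))
G(-2) + O(-10, 9)*J(o(-3)) = 2*(-2)*(9 - 2) + 1*0 = 2*(-2)*7 + 0 = -28 + 0 = -28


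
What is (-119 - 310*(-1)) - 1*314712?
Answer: -314521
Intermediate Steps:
(-119 - 310*(-1)) - 1*314712 = (-119 + 310) - 314712 = 191 - 314712 = -314521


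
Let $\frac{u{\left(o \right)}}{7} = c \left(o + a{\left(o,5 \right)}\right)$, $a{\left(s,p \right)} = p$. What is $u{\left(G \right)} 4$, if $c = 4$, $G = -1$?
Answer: $448$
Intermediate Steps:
$u{\left(o \right)} = 140 + 28 o$ ($u{\left(o \right)} = 7 \cdot 4 \left(o + 5\right) = 7 \cdot 4 \left(5 + o\right) = 7 \left(20 + 4 o\right) = 140 + 28 o$)
$u{\left(G \right)} 4 = \left(140 + 28 \left(-1\right)\right) 4 = \left(140 - 28\right) 4 = 112 \cdot 4 = 448$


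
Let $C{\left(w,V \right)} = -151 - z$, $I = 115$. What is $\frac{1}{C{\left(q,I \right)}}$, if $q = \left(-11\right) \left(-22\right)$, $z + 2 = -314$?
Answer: $\frac{1}{165} \approx 0.0060606$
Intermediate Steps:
$z = -316$ ($z = -2 - 314 = -316$)
$q = 242$
$C{\left(w,V \right)} = 165$ ($C{\left(w,V \right)} = -151 - -316 = -151 + 316 = 165$)
$\frac{1}{C{\left(q,I \right)}} = \frac{1}{165}$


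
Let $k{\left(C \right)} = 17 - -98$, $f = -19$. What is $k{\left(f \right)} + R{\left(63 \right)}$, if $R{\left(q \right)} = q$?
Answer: $178$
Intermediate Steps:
$k{\left(C \right)} = 115$ ($k{\left(C \right)} = 17 + 98 = 115$)
$k{\left(f \right)} + R{\left(63 \right)} = 115 + 63 = 178$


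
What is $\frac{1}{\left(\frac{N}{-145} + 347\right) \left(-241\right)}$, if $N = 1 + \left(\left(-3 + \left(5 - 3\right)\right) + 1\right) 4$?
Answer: $- \frac{145}{12125674} \approx -1.1958 \cdot 10^{-5}$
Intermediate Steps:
$N = 1$ ($N = 1 + \left(\left(-3 + \left(5 - 3\right)\right) + 1\right) 4 = 1 + \left(\left(-3 + 2\right) + 1\right) 4 = 1 + \left(-1 + 1\right) 4 = 1 + 0 \cdot 4 = 1 + 0 = 1$)
$\frac{1}{\left(\frac{N}{-145} + 347\right) \left(-241\right)} = \frac{1}{\left(1 \frac{1}{-145} + 347\right) \left(-241\right)} = \frac{1}{\left(1 \left(- \frac{1}{145}\right) + 347\right) \left(-241\right)} = \frac{1}{\left(- \frac{1}{145} + 347\right) \left(-241\right)} = \frac{1}{\frac{50314}{145} \left(-241\right)} = \frac{1}{- \frac{12125674}{145}} = - \frac{145}{12125674}$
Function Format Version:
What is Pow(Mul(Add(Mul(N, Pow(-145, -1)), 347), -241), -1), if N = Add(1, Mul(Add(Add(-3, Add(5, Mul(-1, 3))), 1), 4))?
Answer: Rational(-145, 12125674) ≈ -1.1958e-5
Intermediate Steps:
N = 1 (N = Add(1, Mul(Add(Add(-3, Add(5, -3)), 1), 4)) = Add(1, Mul(Add(Add(-3, 2), 1), 4)) = Add(1, Mul(Add(-1, 1), 4)) = Add(1, Mul(0, 4)) = Add(1, 0) = 1)
Pow(Mul(Add(Mul(N, Pow(-145, -1)), 347), -241), -1) = Pow(Mul(Add(Mul(1, Pow(-145, -1)), 347), -241), -1) = Pow(Mul(Add(Mul(1, Rational(-1, 145)), 347), -241), -1) = Pow(Mul(Add(Rational(-1, 145), 347), -241), -1) = Pow(Mul(Rational(50314, 145), -241), -1) = Pow(Rational(-12125674, 145), -1) = Rational(-145, 12125674)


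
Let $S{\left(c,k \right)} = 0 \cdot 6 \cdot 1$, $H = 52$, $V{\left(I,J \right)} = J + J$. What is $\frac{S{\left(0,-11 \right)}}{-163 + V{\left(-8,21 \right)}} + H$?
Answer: $52$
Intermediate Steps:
$V{\left(I,J \right)} = 2 J$
$S{\left(c,k \right)} = 0$ ($S{\left(c,k \right)} = 0 \cdot 1 = 0$)
$\frac{S{\left(0,-11 \right)}}{-163 + V{\left(-8,21 \right)}} + H = \frac{1}{-163 + 2 \cdot 21} \cdot 0 + 52 = \frac{1}{-163 + 42} \cdot 0 + 52 = \frac{1}{-121} \cdot 0 + 52 = \left(- \frac{1}{121}\right) 0 + 52 = 0 + 52 = 52$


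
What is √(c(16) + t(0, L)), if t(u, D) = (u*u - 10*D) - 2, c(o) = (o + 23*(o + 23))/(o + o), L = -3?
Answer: 3*√402/8 ≈ 7.5187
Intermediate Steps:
c(o) = (529 + 24*o)/(2*o) (c(o) = (o + 23*(23 + o))/((2*o)) = (o + (529 + 23*o))*(1/(2*o)) = (529 + 24*o)*(1/(2*o)) = (529 + 24*o)/(2*o))
t(u, D) = -2 + u² - 10*D (t(u, D) = (u² - 10*D) - 2 = -2 + u² - 10*D)
√(c(16) + t(0, L)) = √((12 + (529/2)/16) + (-2 + 0² - 10*(-3))) = √((12 + (529/2)*(1/16)) + (-2 + 0 + 30)) = √((12 + 529/32) + 28) = √(913/32 + 28) = √(1809/32) = 3*√402/8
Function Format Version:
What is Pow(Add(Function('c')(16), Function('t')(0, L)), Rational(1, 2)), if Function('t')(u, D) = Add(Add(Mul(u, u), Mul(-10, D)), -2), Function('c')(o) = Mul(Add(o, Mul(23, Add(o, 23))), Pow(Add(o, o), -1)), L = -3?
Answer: Mul(Rational(3, 8), Pow(402, Rational(1, 2))) ≈ 7.5187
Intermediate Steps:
Function('c')(o) = Mul(Rational(1, 2), Pow(o, -1), Add(529, Mul(24, o))) (Function('c')(o) = Mul(Add(o, Mul(23, Add(23, o))), Pow(Mul(2, o), -1)) = Mul(Add(o, Add(529, Mul(23, o))), Mul(Rational(1, 2), Pow(o, -1))) = Mul(Add(529, Mul(24, o)), Mul(Rational(1, 2), Pow(o, -1))) = Mul(Rational(1, 2), Pow(o, -1), Add(529, Mul(24, o))))
Function('t')(u, D) = Add(-2, Pow(u, 2), Mul(-10, D)) (Function('t')(u, D) = Add(Add(Pow(u, 2), Mul(-10, D)), -2) = Add(-2, Pow(u, 2), Mul(-10, D)))
Pow(Add(Function('c')(16), Function('t')(0, L)), Rational(1, 2)) = Pow(Add(Add(12, Mul(Rational(529, 2), Pow(16, -1))), Add(-2, Pow(0, 2), Mul(-10, -3))), Rational(1, 2)) = Pow(Add(Add(12, Mul(Rational(529, 2), Rational(1, 16))), Add(-2, 0, 30)), Rational(1, 2)) = Pow(Add(Add(12, Rational(529, 32)), 28), Rational(1, 2)) = Pow(Add(Rational(913, 32), 28), Rational(1, 2)) = Pow(Rational(1809, 32), Rational(1, 2)) = Mul(Rational(3, 8), Pow(402, Rational(1, 2)))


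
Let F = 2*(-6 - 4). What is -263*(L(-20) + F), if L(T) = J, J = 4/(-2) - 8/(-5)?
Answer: 26826/5 ≈ 5365.2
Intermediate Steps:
F = -20 (F = 2*(-10) = -20)
J = -⅖ (J = 4*(-½) - 8*(-⅕) = -2 + 8/5 = -⅖ ≈ -0.40000)
L(T) = -⅖
-263*(L(-20) + F) = -263*(-⅖ - 20) = -263*(-102/5) = 26826/5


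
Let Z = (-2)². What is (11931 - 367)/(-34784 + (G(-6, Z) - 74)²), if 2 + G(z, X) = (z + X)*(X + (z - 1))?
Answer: -2891/7471 ≈ -0.38696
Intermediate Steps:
Z = 4
G(z, X) = -2 + (X + z)*(-1 + X + z) (G(z, X) = -2 + (z + X)*(X + (z - 1)) = -2 + (X + z)*(X + (-1 + z)) = -2 + (X + z)*(-1 + X + z))
(11931 - 367)/(-34784 + (G(-6, Z) - 74)²) = (11931 - 367)/(-34784 + ((-2 + 4² + (-6)² - 1*4 - 1*(-6) + 2*4*(-6)) - 74)²) = 11564/(-34784 + ((-2 + 16 + 36 - 4 + 6 - 48) - 74)²) = 11564/(-34784 + (4 - 74)²) = 11564/(-34784 + (-70)²) = 11564/(-34784 + 4900) = 11564/(-29884) = 11564*(-1/29884) = -2891/7471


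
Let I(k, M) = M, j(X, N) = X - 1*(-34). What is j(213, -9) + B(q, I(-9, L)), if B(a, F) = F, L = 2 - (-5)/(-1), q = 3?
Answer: 244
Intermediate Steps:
j(X, N) = 34 + X (j(X, N) = X + 34 = 34 + X)
L = -3 (L = 2 - (-5)*(-1) = 2 - 1*5 = 2 - 5 = -3)
j(213, -9) + B(q, I(-9, L)) = (34 + 213) - 3 = 247 - 3 = 244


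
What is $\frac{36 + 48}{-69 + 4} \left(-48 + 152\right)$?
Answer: $- \frac{672}{5} \approx -134.4$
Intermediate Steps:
$\frac{36 + 48}{-69 + 4} \left(-48 + 152\right) = \frac{84}{-65} \cdot 104 = 84 \left(- \frac{1}{65}\right) 104 = \left(- \frac{84}{65}\right) 104 = - \frac{672}{5}$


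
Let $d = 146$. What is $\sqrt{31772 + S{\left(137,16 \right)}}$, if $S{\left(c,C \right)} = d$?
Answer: $\sqrt{31918} \approx 178.66$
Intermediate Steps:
$S{\left(c,C \right)} = 146$
$\sqrt{31772 + S{\left(137,16 \right)}} = \sqrt{31772 + 146} = \sqrt{31918}$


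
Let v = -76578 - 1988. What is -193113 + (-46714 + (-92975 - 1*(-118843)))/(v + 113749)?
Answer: -6794315525/35183 ≈ -1.9311e+5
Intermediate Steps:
v = -78566
-193113 + (-46714 + (-92975 - 1*(-118843)))/(v + 113749) = -193113 + (-46714 + (-92975 - 1*(-118843)))/(-78566 + 113749) = -193113 + (-46714 + (-92975 + 118843))/35183 = -193113 + (-46714 + 25868)*(1/35183) = -193113 - 20846*1/35183 = -193113 - 20846/35183 = -6794315525/35183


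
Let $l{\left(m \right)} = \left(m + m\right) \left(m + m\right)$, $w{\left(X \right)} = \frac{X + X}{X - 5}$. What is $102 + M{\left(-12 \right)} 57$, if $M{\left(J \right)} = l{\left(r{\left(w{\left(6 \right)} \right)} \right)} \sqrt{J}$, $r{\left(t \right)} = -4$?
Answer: $102 + 7296 i \sqrt{3} \approx 102.0 + 12637.0 i$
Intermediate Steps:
$w{\left(X \right)} = \frac{2 X}{-5 + X}$
$l{\left(m \right)} = 4 m^{2}$ ($l{\left(m \right)} = 2 m 2 m = 4 m^{2}$)
$M{\left(J \right)} = 64 \sqrt{J}$ ($M{\left(J \right)} = 4 \left(-4\right)^{2} \sqrt{J} = 4 \cdot 16 \sqrt{J} = 64 \sqrt{J}$)
$102 + M{\left(-12 \right)} 57 = 102 + 64 \sqrt{-12} \cdot 57 = 102 + 64 \cdot 2 i \sqrt{3} \cdot 57 = 102 + 128 i \sqrt{3} \cdot 57 = 102 + 7296 i \sqrt{3}$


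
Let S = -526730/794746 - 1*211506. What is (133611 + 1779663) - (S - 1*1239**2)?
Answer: 1454346103438/397373 ≈ 3.6599e+6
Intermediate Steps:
S = -84047037103/397373 (S = -526730*1/794746 - 211506 = -263365/397373 - 211506 = -84047037103/397373 ≈ -2.1151e+5)
(133611 + 1779663) - (S - 1*1239**2) = (133611 + 1779663) - (-84047037103/397373 - 1*1239**2) = 1913274 - (-84047037103/397373 - 1*1535121) = 1913274 - (-84047037103/397373 - 1535121) = 1913274 - 1*(-694062674236/397373) = 1913274 + 694062674236/397373 = 1454346103438/397373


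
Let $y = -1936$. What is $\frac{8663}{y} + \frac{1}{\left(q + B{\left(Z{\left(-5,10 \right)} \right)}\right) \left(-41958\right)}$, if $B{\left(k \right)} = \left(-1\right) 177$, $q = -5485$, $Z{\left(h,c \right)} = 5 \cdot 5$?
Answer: $- \frac{514508988503}{114982038864} \approx -4.4747$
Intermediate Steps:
$Z{\left(h,c \right)} = 25$
$B{\left(k \right)} = -177$
$\frac{8663}{y} + \frac{1}{\left(q + B{\left(Z{\left(-5,10 \right)} \right)}\right) \left(-41958\right)} = \frac{8663}{-1936} + \frac{1}{\left(-5485 - 177\right) \left(-41958\right)} = 8663 \left(- \frac{1}{1936}\right) + \frac{1}{-5662} \left(- \frac{1}{41958}\right) = - \frac{8663}{1936} - - \frac{1}{237566196} = - \frac{8663}{1936} + \frac{1}{237566196} = - \frac{514508988503}{114982038864}$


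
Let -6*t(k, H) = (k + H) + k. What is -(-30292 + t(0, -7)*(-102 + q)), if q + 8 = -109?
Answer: 61095/2 ≈ 30548.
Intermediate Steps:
q = -117 (q = -8 - 109 = -117)
t(k, H) = -k/3 - H/6 (t(k, H) = -((k + H) + k)/6 = -((H + k) + k)/6 = -(H + 2*k)/6 = -k/3 - H/6)
-(-30292 + t(0, -7)*(-102 + q)) = -(-30292 + (-⅓*0 - ⅙*(-7))*(-102 - 117)) = -(-30292 + (0 + 7/6)*(-219)) = -(-30292 + (7/6)*(-219)) = -(-30292 - 511/2) = -1*(-61095/2) = 61095/2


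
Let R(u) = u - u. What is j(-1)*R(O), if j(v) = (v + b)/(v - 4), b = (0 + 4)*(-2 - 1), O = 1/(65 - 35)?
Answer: 0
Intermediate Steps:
O = 1/30 ≈ 0.033333
b = -12 (b = 4*(-3) = -12)
j(v) = (-12 + v)/(-4 + v) (j(v) = (v - 12)/(v - 4) = (-12 + v)/(-4 + v))
R(u) = 0
j(-1)*R(O) = ((-12 - 1)/(-4 - 1))*0 = (-13/(-5))*0 = -⅕*(-13)*0 = (13/5)*0 = 0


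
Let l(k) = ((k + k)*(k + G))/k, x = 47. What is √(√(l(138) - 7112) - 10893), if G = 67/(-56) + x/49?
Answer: √(-2135028 + 14*I*√1339949)/14 ≈ 0.3961 + 104.37*I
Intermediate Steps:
G = -93/392 (G = 67/(-56) + 47/49 = 67*(-1/56) + 47*(1/49) = -67/56 + 47/49 = -93/392 ≈ -0.23724)
l(k) = -93/196 + 2*k (l(k) = ((k + k)*(k - 93/392))/k = ((2*k)*(-93/392 + k))/k = (2*k*(-93/392 + k))/k = -93/196 + 2*k)
√(√(l(138) - 7112) - 10893) = √(√((-93/196 + 2*138) - 7112) - 10893) = √(√((-93/196 + 276) - 7112) - 10893) = √(√(54003/196 - 7112) - 10893) = √(√(-1339949/196) - 10893) = √(I*√1339949/14 - 10893) = √(-10893 + I*√1339949/14)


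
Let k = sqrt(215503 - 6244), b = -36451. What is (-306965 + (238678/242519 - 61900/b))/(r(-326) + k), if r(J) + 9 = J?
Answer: -129863483511343835/122540912676478 - 1162956568758303*sqrt(23251)/122540912676478 ≈ -2506.9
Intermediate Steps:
r(J) = -9 + J
k = 3*sqrt(23251) (k = sqrt(209259) = 3*sqrt(23251) ≈ 457.45)
(-306965 + (238678/242519 - 61900/b))/(r(-326) + k) = (-306965 + (238678/242519 - 61900/(-36451)))/((-9 - 326) + 3*sqrt(23251)) = (-306965 + (238678*(1/242519) - 61900*(-1/36451)))/(-335 + 3*sqrt(23251)) = (-306965 + (238678/242519 + 61900/36451))/(-335 + 3*sqrt(23251)) = (-306965 + 23711977878/8840060069)/(-335 + 3*sqrt(23251)) = -2713565327102707/(8840060069*(-335 + 3*sqrt(23251)))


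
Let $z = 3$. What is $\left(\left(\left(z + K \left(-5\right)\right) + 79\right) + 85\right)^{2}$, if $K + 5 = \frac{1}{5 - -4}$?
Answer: $\frac{2968729}{81} \approx 36651.0$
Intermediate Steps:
$K = - \frac{44}{9}$ ($K = -5 + \frac{1}{5 - -4} = -5 + \frac{1}{5 + 4} = -5 + \frac{1}{9} = - \frac{44}{9} \approx -4.8889$)
$\left(\left(\left(z + K \left(-5\right)\right) + 79\right) + 85\right)^{2} = \left(\left(\left(3 - - \frac{220}{9}\right) + 79\right) + 85\right)^{2} = \left(\left(\left(3 + \frac{220}{9}\right) + 79\right) + 85\right)^{2} = \left(\left(\frac{247}{9} + 79\right) + 85\right)^{2} = \left(\frac{958}{9} + 85\right)^{2} = \left(\frac{1723}{9}\right)^{2} = \frac{2968729}{81}$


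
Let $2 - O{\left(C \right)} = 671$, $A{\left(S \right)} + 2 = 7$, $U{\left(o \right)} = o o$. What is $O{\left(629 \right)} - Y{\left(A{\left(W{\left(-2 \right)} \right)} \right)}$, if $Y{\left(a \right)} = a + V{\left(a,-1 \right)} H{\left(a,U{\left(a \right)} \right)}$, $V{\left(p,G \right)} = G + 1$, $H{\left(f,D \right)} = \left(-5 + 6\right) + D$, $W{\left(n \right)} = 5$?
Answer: $-674$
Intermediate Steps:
$U{\left(o \right)} = o^{2}$
$A{\left(S \right)} = 5$ ($A{\left(S \right)} = -2 + 7 = 5$)
$H{\left(f,D \right)} = 1 + D$
$V{\left(p,G \right)} = 1 + G$
$Y{\left(a \right)} = a$ ($Y{\left(a \right)} = a + \left(1 - 1\right) \left(1 + a^{2}\right) = a + 0 \left(1 + a^{2}\right) = a + 0 = a$)
$O{\left(C \right)} = -669$ ($O{\left(C \right)} = 2 - 671 = -669$)
$O{\left(629 \right)} - Y{\left(A{\left(W{\left(-2 \right)} \right)} \right)} = -669 - 5 = -674$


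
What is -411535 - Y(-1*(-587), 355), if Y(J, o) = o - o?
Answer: -411535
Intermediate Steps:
Y(J, o) = 0
-411535 - Y(-1*(-587), 355) = -411535 - 1*0 = -411535 + 0 = -411535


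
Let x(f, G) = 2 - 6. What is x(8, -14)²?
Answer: 16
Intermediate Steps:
x(f, G) = -4
x(8, -14)² = (-4)² = 16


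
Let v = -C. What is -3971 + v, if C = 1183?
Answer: -5154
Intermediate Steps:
v = -1183 (v = -1*1183 = -1183)
-3971 + v = -3971 - 1183 = -5154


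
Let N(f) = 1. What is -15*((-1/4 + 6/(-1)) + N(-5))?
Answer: 315/4 ≈ 78.750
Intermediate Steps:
-15*((-1/4 + 6/(-1)) + N(-5)) = -15*((-1/4 + 6/(-1)) + 1) = -15*((-1*1/4 + 6*(-1)) + 1) = -15*((-1/4 - 6) + 1) = -15*(-25/4 + 1) = -15*(-21/4) = 315/4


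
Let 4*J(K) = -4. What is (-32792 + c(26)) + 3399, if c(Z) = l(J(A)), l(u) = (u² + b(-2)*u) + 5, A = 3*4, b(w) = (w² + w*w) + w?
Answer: -29393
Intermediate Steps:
b(w) = w + 2*w² (b(w) = (w² + w²) + w = 2*w² + w = w + 2*w²)
A = 12
J(K) = -1 (J(K) = (¼)*(-4) = -1)
l(u) = 5 + u² + 6*u (l(u) = (u² + (-2*(1 + 2*(-2)))*u) + 5 = (u² + (-2*(1 - 4))*u) + 5 = (u² + (-2*(-3))*u) + 5 = (u² + 6*u) + 5 = 5 + u² + 6*u)
c(Z) = 0 (c(Z) = 5 + (-1)² + 6*(-1) = 5 + 1 - 6 = 0)
(-32792 + c(26)) + 3399 = (-32792 + 0) + 3399 = -32792 + 3399 = -29393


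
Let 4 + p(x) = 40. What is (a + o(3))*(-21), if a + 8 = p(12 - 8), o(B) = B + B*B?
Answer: -840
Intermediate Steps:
p(x) = 36 (p(x) = -4 + 40 = 36)
o(B) = B + B²
a = 28 (a = -8 + 36 = 28)
(a + o(3))*(-21) = (28 + 3*(1 + 3))*(-21) = (28 + 3*4)*(-21) = (28 + 12)*(-21) = 40*(-21) = -840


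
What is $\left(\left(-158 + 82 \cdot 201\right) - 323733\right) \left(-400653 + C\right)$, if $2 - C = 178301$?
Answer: $177975055368$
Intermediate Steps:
$C = -178299$ ($C = 2 - 178301 = -178299$)
$\left(\left(-158 + 82 \cdot 201\right) - 323733\right) \left(-400653 + C\right) = \left(\left(-158 + 82 \cdot 201\right) - 323733\right) \left(-400653 - 178299\right) = \left(\left(-158 + 16482\right) - 323733\right) \left(-578952\right) = \left(16324 - 323733\right) \left(-578952\right) = \left(-307409\right) \left(-578952\right) = 177975055368$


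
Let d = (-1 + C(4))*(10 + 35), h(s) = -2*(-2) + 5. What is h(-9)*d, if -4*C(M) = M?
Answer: -810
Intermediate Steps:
h(s) = 9 (h(s) = 4 + 5 = 9)
C(M) = -M/4
d = -90 (d = (-1 - ¼*4)*(10 + 35) = (-1 - 1)*45 = -2*45 = -90)
h(-9)*d = 9*(-90) = -810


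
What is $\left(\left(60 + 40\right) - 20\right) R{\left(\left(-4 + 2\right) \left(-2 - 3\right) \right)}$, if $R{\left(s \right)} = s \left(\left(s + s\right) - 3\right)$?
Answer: $13600$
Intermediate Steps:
$R{\left(s \right)} = s \left(-3 + 2 s\right)$ ($R{\left(s \right)} = s \left(2 s - 3\right) = s \left(-3 + 2 s\right)$)
$\left(\left(60 + 40\right) - 20\right) R{\left(\left(-4 + 2\right) \left(-2 - 3\right) \right)} = \left(\left(60 + 40\right) - 20\right) \left(-4 + 2\right) \left(-2 - 3\right) \left(-3 + 2 \left(-4 + 2\right) \left(-2 - 3\right)\right) = \left(100 - 20\right) \left(-2\right) \left(-5\right) \left(-3 + 2 \left(\left(-2\right) \left(-5\right)\right)\right) = 80 \cdot 10 \left(-3 + 2 \cdot 10\right) = 80 \cdot 10 \left(-3 + 20\right) = 80 \cdot 10 \cdot 17 = 80 \cdot 170 = 13600$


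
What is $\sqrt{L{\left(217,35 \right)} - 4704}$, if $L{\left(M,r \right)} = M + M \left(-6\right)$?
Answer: $i \sqrt{5789} \approx 76.085 i$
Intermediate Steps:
$L{\left(M,r \right)} = - 5 M$ ($L{\left(M,r \right)} = M - 6 M = - 5 M$)
$\sqrt{L{\left(217,35 \right)} - 4704} = \sqrt{\left(-5\right) 217 - 4704} = \sqrt{-1085 - 4704} = \sqrt{-5789} = i \sqrt{5789}$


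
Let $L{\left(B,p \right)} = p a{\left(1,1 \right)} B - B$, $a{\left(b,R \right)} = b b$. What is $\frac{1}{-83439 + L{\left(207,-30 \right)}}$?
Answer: $- \frac{1}{89856} \approx -1.1129 \cdot 10^{-5}$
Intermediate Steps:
$a{\left(b,R \right)} = b^{2}$
$L{\left(B,p \right)} = - B + B p$ ($L{\left(B,p \right)} = p 1^{2} B - B = p 1 B - B = p B - B = B p - B = - B + B p$)
$\frac{1}{-83439 + L{\left(207,-30 \right)}} = \frac{1}{-83439 + 207 \left(-1 - 30\right)} = \frac{1}{-83439 + 207 \left(-31\right)} = \frac{1}{-83439 - 6417} = \frac{1}{-89856} = - \frac{1}{89856}$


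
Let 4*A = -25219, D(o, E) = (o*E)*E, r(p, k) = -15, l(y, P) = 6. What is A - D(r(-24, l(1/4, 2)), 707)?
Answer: 29965721/4 ≈ 7.4914e+6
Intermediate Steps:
D(o, E) = o*E**2 (D(o, E) = (E*o)*E = o*E**2)
A = -25219/4 (A = (1/4)*(-25219) = -25219/4 ≈ -6304.8)
A - D(r(-24, l(1/4, 2)), 707) = -25219/4 - (-15)*707**2 = -25219/4 - (-15)*499849 = -25219/4 - 1*(-7497735) = -25219/4 + 7497735 = 29965721/4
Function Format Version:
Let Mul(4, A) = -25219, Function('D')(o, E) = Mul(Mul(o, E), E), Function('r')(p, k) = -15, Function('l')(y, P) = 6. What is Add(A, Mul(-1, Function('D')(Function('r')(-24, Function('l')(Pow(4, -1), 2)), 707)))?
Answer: Rational(29965721, 4) ≈ 7.4914e+6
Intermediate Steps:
Function('D')(o, E) = Mul(o, Pow(E, 2)) (Function('D')(o, E) = Mul(Mul(E, o), E) = Mul(o, Pow(E, 2)))
A = Rational(-25219, 4) (A = Mul(Rational(1, 4), -25219) = Rational(-25219, 4) ≈ -6304.8)
Add(A, Mul(-1, Function('D')(Function('r')(-24, Function('l')(Pow(4, -1), 2)), 707))) = Add(Rational(-25219, 4), Mul(-1, Mul(-15, Pow(707, 2)))) = Add(Rational(-25219, 4), Mul(-1, Mul(-15, 499849))) = Add(Rational(-25219, 4), Mul(-1, -7497735)) = Add(Rational(-25219, 4), 7497735) = Rational(29965721, 4)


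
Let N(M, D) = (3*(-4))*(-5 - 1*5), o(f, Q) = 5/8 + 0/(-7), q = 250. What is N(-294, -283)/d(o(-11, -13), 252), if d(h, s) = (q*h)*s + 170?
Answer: 24/7909 ≈ 0.0030345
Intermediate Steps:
o(f, Q) = 5/8 (o(f, Q) = 5*(⅛) + 0*(-⅐) = 5/8 + 0 = 5/8)
N(M, D) = 120 (N(M, D) = -12*(-5 - 5) = -12*(-10) = 120)
d(h, s) = 170 + 250*h*s (d(h, s) = (250*h)*s + 170 = 250*h*s + 170 = 170 + 250*h*s)
N(-294, -283)/d(o(-11, -13), 252) = 120/(170 + 250*(5/8)*252) = 120/(170 + 39375) = 120/39545 = 120*(1/39545) = 24/7909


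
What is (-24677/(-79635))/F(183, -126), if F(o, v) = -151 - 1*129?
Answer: -24677/22297800 ≈ -0.0011067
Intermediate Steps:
F(o, v) = -280 (F(o, v) = -151 - 129 = -280)
(-24677/(-79635))/F(183, -126) = -24677/(-79635)/(-280) = -24677*(-1/79635)*(-1/280) = (24677/79635)*(-1/280) = -24677/22297800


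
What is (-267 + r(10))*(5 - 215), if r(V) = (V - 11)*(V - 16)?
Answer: 54810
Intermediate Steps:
r(V) = (-16 + V)*(-11 + V) (r(V) = (-11 + V)*(-16 + V) = (-16 + V)*(-11 + V))
(-267 + r(10))*(5 - 215) = (-267 + (176 + 10**2 - 27*10))*(5 - 215) = (-267 + (176 + 100 - 270))*(-210) = (-267 + 6)*(-210) = -261*(-210) = 54810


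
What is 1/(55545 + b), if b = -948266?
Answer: -1/892721 ≈ -1.1202e-6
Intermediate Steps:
1/(55545 + b) = 1/(55545 - 948266) = 1/(-892721) = -1/892721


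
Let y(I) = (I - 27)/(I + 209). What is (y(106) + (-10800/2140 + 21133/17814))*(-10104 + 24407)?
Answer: -10332925315193/200140290 ≈ -51628.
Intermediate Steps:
y(I) = (-27 + I)/(209 + I)
(y(106) + (-10800/2140 + 21133/17814))*(-10104 + 24407) = ((-27 + 106)/(209 + 106) + (-10800/2140 + 21133/17814))*(-10104 + 24407) = (79/315 + (-10800*1/2140 + 21133*(1/17814)))*14303 = ((1/315)*79 + (-540/107 + 21133/17814))*14303 = (79/315 - 7358329/1906098)*14303 = -722430631/200140290*14303 = -10332925315193/200140290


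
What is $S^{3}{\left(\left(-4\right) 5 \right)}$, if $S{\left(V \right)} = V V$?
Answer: $64000000$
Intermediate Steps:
$S{\left(V \right)} = V^{2}$
$S^{3}{\left(\left(-4\right) 5 \right)} = \left(\left(\left(-4\right) 5\right)^{2}\right)^{3} = \left(\left(-20\right)^{2}\right)^{3} = 400^{3} = 64000000$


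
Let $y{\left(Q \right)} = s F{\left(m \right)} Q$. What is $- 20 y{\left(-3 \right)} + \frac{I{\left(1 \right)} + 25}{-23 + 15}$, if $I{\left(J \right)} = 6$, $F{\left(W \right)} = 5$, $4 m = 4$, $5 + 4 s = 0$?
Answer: $- \frac{3031}{8} \approx -378.88$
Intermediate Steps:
$s = - \frac{5}{4}$ ($s = - \frac{5}{4} + \frac{1}{4} \cdot 0 = - \frac{5}{4} + 0 = - \frac{5}{4} \approx -1.25$)
$m = 1$ ($m = \frac{1}{4} \cdot 4 = 1$)
$y{\left(Q \right)} = - \frac{25 Q}{4}$ ($y{\left(Q \right)} = \left(- \frac{5}{4}\right) 5 Q = - \frac{25 Q}{4}$)
$- 20 y{\left(-3 \right)} + \frac{I{\left(1 \right)} + 25}{-23 + 15} = - 20 \left(\left(- \frac{25}{4}\right) \left(-3\right)\right) + \frac{6 + 25}{-23 + 15} = \left(-20\right) \frac{75}{4} + \frac{31}{-8} = -375 + 31 \left(- \frac{1}{8}\right) = -375 - \frac{31}{8} = - \frac{3031}{8}$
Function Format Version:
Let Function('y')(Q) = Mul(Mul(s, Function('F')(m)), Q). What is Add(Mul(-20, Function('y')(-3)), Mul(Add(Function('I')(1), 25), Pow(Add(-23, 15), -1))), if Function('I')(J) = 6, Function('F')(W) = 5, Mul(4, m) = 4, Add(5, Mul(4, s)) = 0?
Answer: Rational(-3031, 8) ≈ -378.88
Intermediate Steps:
s = Rational(-5, 4) (s = Add(Rational(-5, 4), Mul(Rational(1, 4), 0)) = Add(Rational(-5, 4), 0) = Rational(-5, 4) ≈ -1.2500)
m = 1 (m = Mul(Rational(1, 4), 4) = 1)
Function('y')(Q) = Mul(Rational(-25, 4), Q) (Function('y')(Q) = Mul(Mul(Rational(-5, 4), 5), Q) = Mul(Rational(-25, 4), Q))
Add(Mul(-20, Function('y')(-3)), Mul(Add(Function('I')(1), 25), Pow(Add(-23, 15), -1))) = Add(Mul(-20, Mul(Rational(-25, 4), -3)), Mul(Add(6, 25), Pow(Add(-23, 15), -1))) = Add(Mul(-20, Rational(75, 4)), Mul(31, Pow(-8, -1))) = Add(-375, Mul(31, Rational(-1, 8))) = Add(-375, Rational(-31, 8)) = Rational(-3031, 8)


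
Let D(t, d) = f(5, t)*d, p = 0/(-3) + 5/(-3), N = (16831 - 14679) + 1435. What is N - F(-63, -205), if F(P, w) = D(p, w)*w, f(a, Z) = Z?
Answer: 220886/3 ≈ 73629.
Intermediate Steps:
N = 3587 (N = 2152 + 1435 = 3587)
p = -5/3 (p = 0*(-⅓) + 5*(-⅓) = 0 - 5/3 = -5/3 ≈ -1.6667)
D(t, d) = d*t (D(t, d) = t*d = d*t)
F(P, w) = -5*w²/3 (F(P, w) = (w*(-5/3))*w = (-5*w/3)*w = -5*w²/3)
N - F(-63, -205) = 3587 - (-5)*(-205)²/3 = 3587 - (-5)*42025/3 = 3587 - 1*(-210125/3) = 3587 + 210125/3 = 220886/3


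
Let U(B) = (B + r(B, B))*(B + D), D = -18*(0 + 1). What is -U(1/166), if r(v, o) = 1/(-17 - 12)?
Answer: -14111/27556 ≈ -0.51208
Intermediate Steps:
r(v, o) = -1/29 (r(v, o) = 1/(-29) = -1/29)
D = -18 ≈ -18.000
U(B) = (-18 + B)*(-1/29 + B) (U(B) = (B - 1/29)*(B - 18) = (-1/29 + B)*(-18 + B) = (-18 + B)*(-1/29 + B))
-U(1/166) = -(18/29 + (1/166)² - 523/29/166) = -(18/29 + (1/166)² - 523/29*1/166) = -(18/29 + 1/27556 - 523/4814) = -1*14111/27556 = -14111/27556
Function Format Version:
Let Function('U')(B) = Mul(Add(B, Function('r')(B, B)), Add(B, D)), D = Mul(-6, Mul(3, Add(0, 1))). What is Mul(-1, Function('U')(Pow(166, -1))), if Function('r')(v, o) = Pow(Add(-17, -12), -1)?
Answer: Rational(-14111, 27556) ≈ -0.51208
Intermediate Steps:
Function('r')(v, o) = Rational(-1, 29) (Function('r')(v, o) = Pow(-29, -1) = Rational(-1, 29))
D = -18 (D = Mul(-6, Mul(3, 1)) = Mul(-6, 3) = -18)
Function('U')(B) = Mul(Add(-18, B), Add(Rational(-1, 29), B)) (Function('U')(B) = Mul(Add(B, Rational(-1, 29)), Add(B, -18)) = Mul(Add(Rational(-1, 29), B), Add(-18, B)) = Mul(Add(-18, B), Add(Rational(-1, 29), B)))
Mul(-1, Function('U')(Pow(166, -1))) = Mul(-1, Add(Rational(18, 29), Pow(Pow(166, -1), 2), Mul(Rational(-523, 29), Pow(166, -1)))) = Mul(-1, Add(Rational(18, 29), Pow(Rational(1, 166), 2), Mul(Rational(-523, 29), Rational(1, 166)))) = Mul(-1, Add(Rational(18, 29), Rational(1, 27556), Rational(-523, 4814))) = Mul(-1, Rational(14111, 27556)) = Rational(-14111, 27556)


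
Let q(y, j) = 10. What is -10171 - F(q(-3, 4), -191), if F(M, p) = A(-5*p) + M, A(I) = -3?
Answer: -10178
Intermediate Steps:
F(M, p) = -3 + M
-10171 - F(q(-3, 4), -191) = -10171 - (-3 + 10) = -10171 - 1*7 = -10171 - 7 = -10178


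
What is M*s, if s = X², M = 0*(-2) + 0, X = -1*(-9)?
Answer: 0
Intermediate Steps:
X = 9
M = 0 (M = 0 + 0 = 0)
s = 81 (s = 9² = 81)
M*s = 0*81 = 0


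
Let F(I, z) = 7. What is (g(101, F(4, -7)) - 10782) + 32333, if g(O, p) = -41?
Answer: 21510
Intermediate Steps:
(g(101, F(4, -7)) - 10782) + 32333 = (-41 - 10782) + 32333 = -10823 + 32333 = 21510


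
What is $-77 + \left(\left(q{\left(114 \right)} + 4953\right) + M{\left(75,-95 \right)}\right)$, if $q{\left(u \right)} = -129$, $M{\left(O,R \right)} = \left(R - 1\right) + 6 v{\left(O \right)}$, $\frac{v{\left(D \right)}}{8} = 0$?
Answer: $4651$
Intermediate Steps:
$v{\left(D \right)} = 0$ ($v{\left(D \right)} = 8 \cdot 0 = 0$)
$M{\left(O,R \right)} = -1 + R$ ($M{\left(O,R \right)} = \left(R - 1\right) + 6 \cdot 0 = \left(-1 + R\right) + 0 = -1 + R$)
$-77 + \left(\left(q{\left(114 \right)} + 4953\right) + M{\left(75,-95 \right)}\right) = -77 + \left(\left(-129 + 4953\right) - 96\right) = -77 + \left(4824 - 96\right) = -77 + 4728 = 4651$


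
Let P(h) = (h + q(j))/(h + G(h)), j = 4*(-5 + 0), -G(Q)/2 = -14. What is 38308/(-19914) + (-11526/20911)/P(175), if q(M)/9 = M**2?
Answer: -1535295254396/785995871925 ≈ -1.9533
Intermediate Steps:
G(Q) = 28 (G(Q) = -2*(-14) = 28)
j = -20 (j = 4*(-5) = -20)
q(M) = 9*M**2
P(h) = (3600 + h)/(28 + h) (P(h) = (h + 9*(-20)**2)/(h + 28) = (h + 9*400)/(28 + h) = (h + 3600)/(28 + h) = (3600 + h)/(28 + h))
38308/(-19914) + (-11526/20911)/P(175) = 38308/(-19914) + (-11526/20911)/(((3600 + 175)/(28 + 175))) = 38308*(-1/19914) + (-11526*1/20911)/((3775/203)) = -19154/9957 - 11526/(20911*((1/203)*3775)) = -19154/9957 - 11526/(20911*3775/203) = -19154/9957 - 11526/20911*203/3775 = -19154/9957 - 2339778/78939025 = -1535295254396/785995871925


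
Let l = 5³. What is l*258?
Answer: 32250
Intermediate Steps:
l = 125
l*258 = 125*258 = 32250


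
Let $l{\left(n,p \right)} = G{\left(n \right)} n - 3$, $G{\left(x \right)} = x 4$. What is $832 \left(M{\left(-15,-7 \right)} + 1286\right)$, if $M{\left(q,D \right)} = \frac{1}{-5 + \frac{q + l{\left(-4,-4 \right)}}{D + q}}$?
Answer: $\frac{3209504}{3} \approx 1.0698 \cdot 10^{6}$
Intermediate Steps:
$G{\left(x \right)} = 4 x$
$l{\left(n,p \right)} = -3 + 4 n^{2}$ ($l{\left(n,p \right)} = 4 n n - 3 = 4 n^{2} - 3 = -3 + 4 n^{2}$)
$M{\left(q,D \right)} = \frac{1}{-5 + \frac{61 + q}{D + q}}$ ($M{\left(q,D \right)} = \frac{1}{-5 + \frac{q - \left(3 - 4 \left(-4\right)^{2}\right)}{D + q}} = \frac{1}{-5 + \frac{q + \left(-3 + 4 \cdot 16\right)}{D + q}} = \frac{1}{-5 + \frac{q + \left(-3 + 64\right)}{D + q}} = \frac{1}{-5 + \frac{q + 61}{D + q}} = \frac{1}{-5 + \frac{61 + q}{D + q}}$)
$832 \left(M{\left(-15,-7 \right)} + 1286\right) = 832 \left(\frac{\left(-1\right) \left(-7\right) - -15}{-61 + 4 \left(-15\right) + 5 \left(-7\right)} + 1286\right) = 832 \left(\frac{7 + 15}{-61 - 60 - 35} + 1286\right) = 832 \left(\frac{1}{-156} \cdot 22 + 1286\right) = 832 \left(\left(- \frac{1}{156}\right) 22 + 1286\right) = 832 \left(- \frac{11}{78} + 1286\right) = 832 \cdot \frac{100297}{78} = \frac{3209504}{3}$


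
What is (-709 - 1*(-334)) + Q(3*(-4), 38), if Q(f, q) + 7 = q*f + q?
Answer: -800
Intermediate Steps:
Q(f, q) = -7 + q + f*q (Q(f, q) = -7 + (q*f + q) = -7 + (f*q + q) = -7 + (q + f*q) = -7 + q + f*q)
(-709 - 1*(-334)) + Q(3*(-4), 38) = (-709 - 1*(-334)) + (-7 + 38 + (3*(-4))*38) = (-709 + 334) + (-7 + 38 - 12*38) = -375 + (-7 + 38 - 456) = -375 - 425 = -800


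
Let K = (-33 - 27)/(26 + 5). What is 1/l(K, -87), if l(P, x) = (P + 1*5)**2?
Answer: 961/9025 ≈ 0.10648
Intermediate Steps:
K = -60/31 ≈ -1.9355
l(P, x) = (5 + P)**2 (l(P, x) = (P + 5)**2 = (5 + P)**2)
1/l(K, -87) = 1/((5 - 60/31)**2) = 1/((95/31)**2) = 1/(9025/961) = 961/9025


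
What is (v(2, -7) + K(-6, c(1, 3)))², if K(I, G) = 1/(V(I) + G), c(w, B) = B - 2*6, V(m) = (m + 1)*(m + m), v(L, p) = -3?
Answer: 23104/2601 ≈ 8.8827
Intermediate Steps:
V(m) = 2*m*(1 + m) (V(m) = (1 + m)*(2*m) = 2*m*(1 + m))
c(w, B) = -12 + B (c(w, B) = B - 12 = -12 + B)
K(I, G) = 1/(G + 2*I*(1 + I)) (K(I, G) = 1/(2*I*(1 + I) + G) = 1/(G + 2*I*(1 + I)))
(v(2, -7) + K(-6, c(1, 3)))² = (-3 + 1/((-12 + 3) + 2*(-6)*(1 - 6)))² = (-3 + 1/(-9 + 2*(-6)*(-5)))² = (-3 + 1/(-9 + 60))² = (-3 + 1/51)² = (-152/51)² = 23104/2601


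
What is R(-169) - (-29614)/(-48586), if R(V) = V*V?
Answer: 40812798/1429 ≈ 28560.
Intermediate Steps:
R(V) = V**2
R(-169) - (-29614)/(-48586) = (-169)**2 - (-29614)/(-48586) = 28561 - (-29614)*(-1)/48586 = 28561 - 1*871/1429 = 28561 - 871/1429 = 40812798/1429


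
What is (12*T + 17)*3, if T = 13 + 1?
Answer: 555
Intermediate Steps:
T = 14
(12*T + 17)*3 = (12*14 + 17)*3 = (168 + 17)*3 = 185*3 = 555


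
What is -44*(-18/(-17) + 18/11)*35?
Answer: -70560/17 ≈ -4150.6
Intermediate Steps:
-44*(-18/(-17) + 18/11)*35 = -44*(-18*(-1/17) + 18*(1/11))*35 = -44*(18/17 + 18/11)*35 = -44*504/187*35 = -2016/17*35 = -70560/17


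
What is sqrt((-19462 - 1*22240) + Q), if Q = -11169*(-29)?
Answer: sqrt(282199) ≈ 531.22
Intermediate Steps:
Q = 323901
sqrt((-19462 - 1*22240) + Q) = sqrt((-19462 - 1*22240) + 323901) = sqrt((-19462 - 22240) + 323901) = sqrt(-41702 + 323901) = sqrt(282199)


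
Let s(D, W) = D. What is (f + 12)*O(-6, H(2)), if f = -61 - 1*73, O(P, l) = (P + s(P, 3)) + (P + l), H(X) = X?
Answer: 1952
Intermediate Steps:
O(P, l) = l + 3*P (O(P, l) = (P + P) + (P + l) = 2*P + (P + l) = l + 3*P)
f = -134 (f = -61 - 73 = -134)
(f + 12)*O(-6, H(2)) = (-134 + 12)*(2 + 3*(-6)) = -122*(2 - 18) = -122*(-16) = 1952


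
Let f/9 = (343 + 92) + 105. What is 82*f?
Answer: 398520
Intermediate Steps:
f = 4860 (f = 9*((343 + 92) + 105) = 9*(435 + 105) = 9*540 = 4860)
82*f = 82*4860 = 398520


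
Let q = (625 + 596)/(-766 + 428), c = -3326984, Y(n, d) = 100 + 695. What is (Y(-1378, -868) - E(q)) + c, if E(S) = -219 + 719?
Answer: -3326689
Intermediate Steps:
Y(n, d) = 795
q = -1221/338 (q = 1221/(-338) = 1221*(-1/338) = -1221/338 ≈ -3.6124)
E(S) = 500
(Y(-1378, -868) - E(q)) + c = (795 - 1*500) - 3326984 = (795 - 500) - 3326984 = 295 - 3326984 = -3326689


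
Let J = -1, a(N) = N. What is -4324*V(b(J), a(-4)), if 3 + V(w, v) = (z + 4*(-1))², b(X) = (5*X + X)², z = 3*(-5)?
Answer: -1547992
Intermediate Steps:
z = -15
b(X) = 36*X² (b(X) = (6*X)² = 36*X²)
V(w, v) = 358 (V(w, v) = -3 + (-15 + 4*(-1))² = -3 + (-15 - 4)² = -3 + (-19)² = -3 + 361 = 358)
-4324*V(b(J), a(-4)) = -4324*358 = -1547992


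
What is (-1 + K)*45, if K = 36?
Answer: 1575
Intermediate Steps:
(-1 + K)*45 = (-1 + 36)*45 = 35*45 = 1575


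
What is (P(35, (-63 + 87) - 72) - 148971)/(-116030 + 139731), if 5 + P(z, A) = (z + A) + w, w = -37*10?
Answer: -149359/23701 ≈ -6.3018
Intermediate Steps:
w = -370
P(z, A) = -375 + A + z (P(z, A) = -5 + ((z + A) - 370) = -5 + ((A + z) - 370) = -5 + (-370 + A + z) = -375 + A + z)
(P(35, (-63 + 87) - 72) - 148971)/(-116030 + 139731) = ((-375 + ((-63 + 87) - 72) + 35) - 148971)/(-116030 + 139731) = ((-375 + (24 - 72) + 35) - 148971)/23701 = ((-375 - 48 + 35) - 148971)*(1/23701) = (-388 - 148971)*(1/23701) = -149359*1/23701 = -149359/23701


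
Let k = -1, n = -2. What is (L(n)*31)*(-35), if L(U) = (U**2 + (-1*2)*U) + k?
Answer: -7595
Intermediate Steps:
L(U) = -1 + U**2 - 2*U (L(U) = (U**2 + (-1*2)*U) - 1 = (U**2 - 2*U) - 1 = -1 + U**2 - 2*U)
(L(n)*31)*(-35) = ((-1 + (-2)**2 - 2*(-2))*31)*(-35) = ((-1 + 4 + 4)*31)*(-35) = (7*31)*(-35) = 217*(-35) = -7595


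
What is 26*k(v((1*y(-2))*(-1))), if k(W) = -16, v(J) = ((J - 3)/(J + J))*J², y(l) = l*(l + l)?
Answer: -416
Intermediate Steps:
y(l) = 2*l² (y(l) = l*(2*l) = 2*l²)
v(J) = J*(-3 + J)/2 (v(J) = ((-3 + J)/((2*J)))*J² = ((-3 + J)*(1/(2*J)))*J² = ((-3 + J)/(2*J))*J² = J*(-3 + J)/2)
26*k(v((1*y(-2))*(-1))) = 26*(-16) = -416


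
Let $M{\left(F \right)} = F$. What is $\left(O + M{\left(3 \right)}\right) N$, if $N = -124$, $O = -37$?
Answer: $4216$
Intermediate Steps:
$\left(O + M{\left(3 \right)}\right) N = \left(-37 + 3\right) \left(-124\right) = \left(-34\right) \left(-124\right) = 4216$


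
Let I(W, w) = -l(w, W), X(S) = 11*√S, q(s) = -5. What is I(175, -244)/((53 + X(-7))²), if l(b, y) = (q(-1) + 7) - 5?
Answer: 3/(53 + 11*I*√7)² ≈ 0.00044036 - 0.0006924*I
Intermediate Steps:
l(b, y) = -3 (l(b, y) = (-5 + 7) - 5 = 2 - 5 = -3)
I(W, w) = 3 (I(W, w) = -1*(-3) = 3)
I(175, -244)/((53 + X(-7))²) = 3/((53 + 11*√(-7))²) = 3/((53 + 11*(I*√7))²) = 3/((53 + 11*I*√7)²) = 3/(53 + 11*I*√7)²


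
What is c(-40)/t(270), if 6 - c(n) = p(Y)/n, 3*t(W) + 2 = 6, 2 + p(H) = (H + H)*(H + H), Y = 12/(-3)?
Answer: 453/80 ≈ 5.6625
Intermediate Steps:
Y = -4 (Y = 12*(-1/3) = -4)
p(H) = -2 + 4*H**2 (p(H) = -2 + (H + H)*(H + H) = -2 + (2*H)*(2*H) = -2 + 4*H**2)
t(W) = 4/3 (t(W) = -2/3 + (1/3)*6 = -2/3 + 2 = 4/3)
c(n) = 6 - 62/n (c(n) = 6 - (-2 + 4*(-4)**2)/n = 6 - (-2 + 4*16)/n = 6 - (-2 + 64)/n = 6 - 62/n)
c(-40)/t(270) = (6 - 62/(-40))/(4/3) = (6 - 62*(-1/40))*(3/4) = (6 + 31/20)*(3/4) = (151/20)*(3/4) = 453/80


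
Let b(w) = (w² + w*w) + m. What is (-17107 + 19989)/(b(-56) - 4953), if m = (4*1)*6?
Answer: 2882/1343 ≈ 2.1459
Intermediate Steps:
m = 24 (m = 4*6 = 24)
b(w) = 24 + 2*w² (b(w) = (w² + w*w) + 24 = (w² + w²) + 24 = 2*w² + 24 = 24 + 2*w²)
(-17107 + 19989)/(b(-56) - 4953) = (-17107 + 19989)/((24 + 2*(-56)²) - 4953) = 2882/((24 + 2*3136) - 4953) = 2882/((24 + 6272) - 4953) = 2882/(6296 - 4953) = 2882/1343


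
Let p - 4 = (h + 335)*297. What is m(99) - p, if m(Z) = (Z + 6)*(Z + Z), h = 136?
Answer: -119101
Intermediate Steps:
m(Z) = 2*Z*(6 + Z) (m(Z) = (6 + Z)*(2*Z) = 2*Z*(6 + Z))
p = 139891 (p = 4 + (136 + 335)*297 = 4 + 471*297 = 4 + 139887 = 139891)
m(99) - p = 2*99*(6 + 99) - 1*139891 = 2*99*105 - 139891 = 20790 - 139891 = -119101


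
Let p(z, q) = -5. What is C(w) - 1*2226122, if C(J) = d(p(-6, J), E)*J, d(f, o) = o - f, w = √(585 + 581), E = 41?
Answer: -2226122 + 46*√1166 ≈ -2.2246e+6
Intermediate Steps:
w = √1166 ≈ 34.147
C(J) = 46*J (C(J) = (41 - 1*(-5))*J = (41 + 5)*J = 46*J)
C(w) - 1*2226122 = 46*√1166 - 1*2226122 = 46*√1166 - 2226122 = -2226122 + 46*√1166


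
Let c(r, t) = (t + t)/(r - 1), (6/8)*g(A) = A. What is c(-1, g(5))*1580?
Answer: -31600/3 ≈ -10533.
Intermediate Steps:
g(A) = 4*A/3
c(r, t) = 2*t/(-1 + r) (c(r, t) = (2*t)/(-1 + r) = 2*t/(-1 + r))
c(-1, g(5))*1580 = (2*((4/3)*5)/(-1 - 1))*1580 = (2*(20/3)/(-2))*1580 = (2*(20/3)*(-½))*1580 = -20/3*1580 = -31600/3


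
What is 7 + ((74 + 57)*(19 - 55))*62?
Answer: -292385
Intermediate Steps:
7 + ((74 + 57)*(19 - 55))*62 = 7 + (131*(-36))*62 = 7 - 4716*62 = 7 - 292392 = -292385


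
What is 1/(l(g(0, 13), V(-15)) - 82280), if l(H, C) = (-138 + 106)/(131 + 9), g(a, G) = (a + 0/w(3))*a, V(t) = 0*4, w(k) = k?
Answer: -35/2879808 ≈ -1.2154e-5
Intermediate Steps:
V(t) = 0
g(a, G) = a² (g(a, G) = (a + 0/3)*a = (a + 0*(⅓))*a = (a + 0)*a = a*a = a²)
l(H, C) = -8/35 (l(H, C) = -32/140 = -32*1/140 = -8/35)
1/(l(g(0, 13), V(-15)) - 82280) = 1/(-8/35 - 82280) = 1/(-2879808/35) = -35/2879808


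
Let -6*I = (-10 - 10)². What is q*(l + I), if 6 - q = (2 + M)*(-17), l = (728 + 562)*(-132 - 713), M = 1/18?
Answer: -1205123975/27 ≈ -4.4634e+7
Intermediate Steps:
M = 1/18 ≈ 0.055556
I = -200/3 (I = -(-10 - 10)²/6 = -⅙*(-20)² = -⅙*400 = -200/3 ≈ -66.667)
l = -1090050 (l = 1290*(-845) = -1090050)
q = 737/18 (q = 6 - (2 + 1/18)*(-17) = 6 - 37*(-17)/18 = 6 - 1*(-629/18) = 6 + 629/18 = 737/18 ≈ 40.944)
q*(l + I) = 737*(-1090050 - 200/3)/18 = (737/18)*(-3270350/3) = -1205123975/27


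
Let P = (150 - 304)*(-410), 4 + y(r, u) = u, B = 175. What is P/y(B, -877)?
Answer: -63140/881 ≈ -71.669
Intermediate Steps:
y(r, u) = -4 + u
P = 63140 (P = -154*(-410) = 63140)
P/y(B, -877) = 63140/(-4 - 877) = 63140/(-881) = 63140*(-1/881) = -63140/881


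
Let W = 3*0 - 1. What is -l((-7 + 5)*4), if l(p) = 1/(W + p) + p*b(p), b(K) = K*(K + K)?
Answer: 9217/9 ≈ 1024.1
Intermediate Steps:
W = -1 (W = 0 - 1 = -1)
b(K) = 2*K² (b(K) = K*(2*K) = 2*K²)
l(p) = 1/(-1 + p) + 2*p³ (l(p) = 1/(-1 + p) + p*(2*p²) = 1/(-1 + p) + 2*p³)
-l((-7 + 5)*4) = -(1 - 2*64*(-7 + 5)³ + 2*((-7 + 5)*4)⁴)/(-1 + (-7 + 5)*4) = -(1 - 2*(-2*4)³ + 2*(-2*4)⁴)/(-1 - 2*4) = -(1 - 2*(-8)³ + 2*(-8)⁴)/(-1 - 8) = -(1 - 2*(-512) + 2*4096)/(-9) = -(-1)*(1 + 1024 + 8192)/9 = -(-1)*9217/9 = -1*(-9217/9) = 9217/9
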